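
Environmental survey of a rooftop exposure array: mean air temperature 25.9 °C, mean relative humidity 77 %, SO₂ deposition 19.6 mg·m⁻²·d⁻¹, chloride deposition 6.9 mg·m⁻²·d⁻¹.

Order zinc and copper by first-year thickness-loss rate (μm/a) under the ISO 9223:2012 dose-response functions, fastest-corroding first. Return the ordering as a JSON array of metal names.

["zinc", "copper"]

zinc: f(T) = -0.071·(T−10) [T>10 °C] = -1.1289
  sulphur-dioxide contribution → 0.5336 μm/a
  chloride contribution → 0.8807 μm/a
  ⇒ r_corr(zinc) = 1.414 μm/a
copper: temperature factor f = -0.080·(15.9) = -1.2720
  sulphur-dioxide contribution → 0.3026 μm/a
  chloride contribution → 0.9823 μm/a
  total first-year rate 1.285 μm/a
Ordering by μm/a: zinc (1.41) > copper (1.28)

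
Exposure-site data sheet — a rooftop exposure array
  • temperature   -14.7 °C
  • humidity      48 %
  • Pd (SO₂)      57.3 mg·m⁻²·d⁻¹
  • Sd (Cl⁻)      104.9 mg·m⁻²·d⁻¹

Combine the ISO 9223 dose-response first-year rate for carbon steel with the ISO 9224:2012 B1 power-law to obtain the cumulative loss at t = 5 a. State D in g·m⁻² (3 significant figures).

D(5) = 107 g·m⁻²

carbon steel: T≤10 °C ⇒ hinge +0.150·(-14.7−10) = -3.7050
  SO₂ term: 1.77·57.3^0.52·exp(0.02·48-3.7050) = 0.9334
  Sd branch = 0.102·Sd^0.62·e^(0.033·RH+0.04·T) = 4.944 μm/a
  sum: 0.9334 + 4.944 → r_corr = 5.877 μm/a
Power-law: D(5) = r_corr · 5^0.523
  D(5) = 5.877 × 5^0.523 = 5.877 × 2.32 = 13.64 μm
  Mass loss = 13.64 μm × 7.85 g/cm³ = 107 g·m⁻²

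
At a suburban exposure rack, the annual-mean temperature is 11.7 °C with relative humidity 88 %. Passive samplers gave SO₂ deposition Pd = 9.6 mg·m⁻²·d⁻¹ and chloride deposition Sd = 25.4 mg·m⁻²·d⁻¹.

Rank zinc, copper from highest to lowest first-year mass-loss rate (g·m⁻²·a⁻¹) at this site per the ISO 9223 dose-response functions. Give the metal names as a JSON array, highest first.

zinc: f(T) = -0.071·(T−10) [T>10 °C] = -0.1207
  SO₂ term: 0.0129·9.6^0.44·exp(0.046·88-0.1207) = 1.772
  Cl⁻ term: 0.0175·25.4^0.57·exp(0.008·88+0.085·11.7) = 0.6046
  sum: 1.772 + 0.6046 → r_corr = 2.376 μm/a
  mass loss = 2.376 μm/a × 7.14 g/cm³ = 16.97 g·m⁻²·a⁻¹
copper: T>10 °C ⇒ hinge -0.080·(11.7−10) = -0.1360
  SO₂ term: 0.0053·9.6^0.26·exp(0.059·88-0.1360) = 1.498
  Cl⁻ term: 0.01025·25.4^0.27·exp(0.036·88+0.049·11.7) = 1.035
  r_corr = 1.498 + 1.035 = 2.533 μm/a
  mass loss = 2.533 μm/a × 8.96 g/cm³ = 22.69 g·m⁻²·a⁻¹
Ordering by g·m⁻²·a⁻¹: copper (22.7) > zinc (17)

["copper", "zinc"]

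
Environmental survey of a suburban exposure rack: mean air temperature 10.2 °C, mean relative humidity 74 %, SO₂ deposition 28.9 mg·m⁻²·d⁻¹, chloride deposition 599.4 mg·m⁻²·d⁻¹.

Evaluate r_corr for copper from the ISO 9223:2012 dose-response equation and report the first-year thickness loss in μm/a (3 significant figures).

copper: temperature factor f = -0.080·(0.2) = -0.0160
  Pd branch = 0.0053·Pd^0.26·e^(0.059·RH+f) = 0.9847 μm/a
  Cl⁻ term: 0.01025·599.4^0.27·exp(0.036·74+0.049·10.2) = 1.364
  sum: 0.9847 + 1.364 → r_corr = 2.348 μm/a

r_corr = 2.35 μm/a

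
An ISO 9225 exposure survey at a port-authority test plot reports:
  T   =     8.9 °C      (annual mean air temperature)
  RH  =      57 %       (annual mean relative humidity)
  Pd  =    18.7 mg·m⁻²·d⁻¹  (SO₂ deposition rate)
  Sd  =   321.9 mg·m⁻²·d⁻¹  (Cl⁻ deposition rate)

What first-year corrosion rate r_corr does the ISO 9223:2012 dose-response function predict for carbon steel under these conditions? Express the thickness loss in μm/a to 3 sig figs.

carbon steel: T≤10 °C ⇒ hinge +0.150·(8.9−10) = -0.1650
  Pd branch = 1.77·Pd^0.52·e^(0.02·RH+f) = 21.52 μm/a
  Sd branch = 0.102·Sd^0.62·e^(0.033·RH+0.04·T) = 34.27 μm/a
  r_corr = 21.52 + 34.27 = 55.79 μm/a

r_corr = 55.8 μm/a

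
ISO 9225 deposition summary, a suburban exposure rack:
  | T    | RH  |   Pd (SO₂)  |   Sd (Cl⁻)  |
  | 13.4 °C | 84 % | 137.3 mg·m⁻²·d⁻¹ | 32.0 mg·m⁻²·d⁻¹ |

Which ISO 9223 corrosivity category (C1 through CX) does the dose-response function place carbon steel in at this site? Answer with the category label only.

C5

carbon steel: T>10 °C ⇒ hinge -0.054·(13.4−10) = -0.1836
  SO₂ term: 1.77·137.3^0.52·exp(0.02·84-0.1836) = 102.2
  Sd branch = 0.102·Sd^0.62·e^(0.033·RH+0.04·T) = 23.9 μm/a
  r_corr = 102.2 + 23.9 = 126.1 μm/a
126 μm/a falls in (80, 200] for carbon steel → category C5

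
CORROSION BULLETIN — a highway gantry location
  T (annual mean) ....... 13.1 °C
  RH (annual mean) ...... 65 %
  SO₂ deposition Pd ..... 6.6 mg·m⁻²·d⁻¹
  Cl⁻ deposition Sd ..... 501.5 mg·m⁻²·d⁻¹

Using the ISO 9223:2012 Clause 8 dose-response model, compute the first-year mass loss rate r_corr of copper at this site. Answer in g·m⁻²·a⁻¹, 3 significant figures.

r_corr = 12.5 g·m⁻²·a⁻¹

copper: T>10 °C ⇒ hinge -0.080·(13.1−10) = -0.2480
  Pd branch = 0.0053·Pd^0.26·e^(0.059·RH+f) = 0.3127 μm/a
  Cl⁻ term: 0.01025·501.5^0.27·exp(0.036·65+0.049·13.1) = 1.083
  sum: 0.3127 + 1.083 → r_corr = 1.396 μm/a
Convert to mass loss: 1.396 μm/a × 8.96 g/cm³ = 12.51 g·m⁻²·a⁻¹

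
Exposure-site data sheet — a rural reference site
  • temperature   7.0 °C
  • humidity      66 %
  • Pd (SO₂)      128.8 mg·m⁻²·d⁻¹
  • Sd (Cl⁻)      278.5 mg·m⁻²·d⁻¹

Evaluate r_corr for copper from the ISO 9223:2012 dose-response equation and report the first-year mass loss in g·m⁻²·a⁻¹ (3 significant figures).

copper: temperature factor f = +0.126·(-3.0) = -0.3780
  sulphur-dioxide contribution → 0.6307 μm/a
  chloride contribution → 0.7107 μm/a
  total first-year rate 1.341 μm/a
Convert to mass loss: 1.341 μm/a × 8.96 g/cm³ = 12.02 g·m⁻²·a⁻¹

r_corr = 12.0 g·m⁻²·a⁻¹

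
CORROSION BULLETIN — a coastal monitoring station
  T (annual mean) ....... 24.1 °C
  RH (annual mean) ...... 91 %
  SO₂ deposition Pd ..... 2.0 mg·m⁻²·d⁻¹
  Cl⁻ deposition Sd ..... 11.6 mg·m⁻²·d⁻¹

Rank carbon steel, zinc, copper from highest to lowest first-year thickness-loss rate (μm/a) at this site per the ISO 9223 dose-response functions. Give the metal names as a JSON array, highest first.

carbon steel: temperature factor f = -0.054·(14.1) = -0.7614
  SO₂ term: 1.77·2.0^0.52·exp(0.02·91-0.7614) = 7.316
  Cl⁻ term: 0.102·11.6^0.62·exp(0.033·91+0.04·24.1) = 24.63
  r_corr = 7.316 + 24.63 = 31.94 μm/a
zinc: temperature factor f = -0.071·(14.1) = -1.0011
  SO₂ term: 0.0129·2.0^0.44·exp(0.046·91-1.0011) = 0.4229
  Sd branch = 0.0175·Sd^0.57·e^(0.008·RH+0.085·T) = 1.137 μm/a
  r_corr = 0.4229 + 1.137 = 1.559 μm/a
copper: T>10 °C ⇒ hinge -0.080·(24.1−10) = -1.1280
  Pd branch = 0.0053·Pd^0.26·e^(0.059·RH+f) = 0.4409 μm/a
  Cl⁻ term: 0.01025·11.6^0.27·exp(0.036·91+0.049·24.1) = 1.713
  sum: 0.4409 + 1.713 → r_corr = 2.154 μm/a
Ordering by μm/a: carbon steel (31.9) > copper (2.15) > zinc (1.56)

["carbon steel", "copper", "zinc"]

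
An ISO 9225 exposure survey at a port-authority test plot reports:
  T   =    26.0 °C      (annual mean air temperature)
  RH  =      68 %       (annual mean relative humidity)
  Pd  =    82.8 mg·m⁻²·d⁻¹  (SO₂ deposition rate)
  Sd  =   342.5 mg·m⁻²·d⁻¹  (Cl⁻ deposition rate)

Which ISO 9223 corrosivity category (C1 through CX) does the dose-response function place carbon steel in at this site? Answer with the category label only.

carbon steel: T>10 °C ⇒ hinge -0.054·(26.0−10) = -0.8640
  sulphur-dioxide contribution → 28.89 μm/a
  chloride contribution → 101.5 μm/a
  total first-year rate 130.4 μm/a
Category bounds: 80…200 μm/a bracket r_corr ⇒ C5

C5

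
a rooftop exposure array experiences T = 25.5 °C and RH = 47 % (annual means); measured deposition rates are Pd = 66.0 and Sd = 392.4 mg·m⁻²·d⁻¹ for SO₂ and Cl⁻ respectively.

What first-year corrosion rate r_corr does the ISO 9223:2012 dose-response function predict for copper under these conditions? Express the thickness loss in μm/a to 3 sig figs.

copper: temperature factor f = -0.080·(15.5) = -1.2400
  sulphur-dioxide contribution → 0.07297 μm/a
  chloride contribution → 0.9739 μm/a
  ⇒ r_corr(copper) = 1.047 μm/a

r_corr = 1.05 μm/a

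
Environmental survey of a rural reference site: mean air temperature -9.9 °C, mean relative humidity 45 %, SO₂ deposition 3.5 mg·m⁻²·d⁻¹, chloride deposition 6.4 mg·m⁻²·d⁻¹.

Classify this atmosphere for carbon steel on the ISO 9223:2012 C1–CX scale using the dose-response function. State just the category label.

carbon steel: T≤10 °C ⇒ hinge +0.150·(-9.9−10) = -2.9850
  SO₂ term: 1.77·3.5^0.52·exp(0.02·45-2.9850) = 0.4221
  Sd branch = 0.102·Sd^0.62·e^(0.033·RH+0.04·T) = 0.958 μm/a
  r_corr = 0.4221 + 0.958 = 1.38 μm/a
1.38 μm/a falls in (1.3, 25] for carbon steel → category C2

C2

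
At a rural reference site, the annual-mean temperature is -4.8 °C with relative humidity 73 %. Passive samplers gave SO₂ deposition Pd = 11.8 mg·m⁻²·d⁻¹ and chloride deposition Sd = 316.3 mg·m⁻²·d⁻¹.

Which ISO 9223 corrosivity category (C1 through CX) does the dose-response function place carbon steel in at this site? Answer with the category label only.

carbon steel: T≤10 °C ⇒ hinge +0.150·(-4.8−10) = -2.2200
  sulphur-dioxide contribution → 2.987 μm/a
  chloride contribution → 33.23 μm/a
  total first-year rate 36.21 μm/a
ISO 9223 Table 2 (carbon steel): 25 < 36.2 ≤ 50 μm/a ⇒ C3

C3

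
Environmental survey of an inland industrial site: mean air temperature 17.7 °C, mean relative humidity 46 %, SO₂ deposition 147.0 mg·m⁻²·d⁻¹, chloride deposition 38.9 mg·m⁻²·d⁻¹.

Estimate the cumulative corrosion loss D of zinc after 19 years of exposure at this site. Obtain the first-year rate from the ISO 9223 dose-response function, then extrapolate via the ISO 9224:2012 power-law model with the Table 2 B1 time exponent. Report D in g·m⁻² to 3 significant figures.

D(19) = 115 g·m⁻²

zinc: T>10 °C ⇒ hinge -0.071·(17.7−10) = -0.5467
  Pd branch = 0.0129·Pd^0.44·e^(0.046·RH+f) = 0.5569 μm/a
  Cl⁻ term: 0.0175·38.9^0.57·exp(0.008·46+0.085·17.7) = 0.9173
  r_corr = 0.5569 + 0.9173 = 1.474 μm/a
Power-law: D(19) = r_corr · 19^0.813
  D(19) = 1.474 × 19^0.813 = 1.474 × 10.96 = 16.15 μm
  Mass loss = 16.15 μm × 7.14 g/cm³ = 115.3 g·m⁻²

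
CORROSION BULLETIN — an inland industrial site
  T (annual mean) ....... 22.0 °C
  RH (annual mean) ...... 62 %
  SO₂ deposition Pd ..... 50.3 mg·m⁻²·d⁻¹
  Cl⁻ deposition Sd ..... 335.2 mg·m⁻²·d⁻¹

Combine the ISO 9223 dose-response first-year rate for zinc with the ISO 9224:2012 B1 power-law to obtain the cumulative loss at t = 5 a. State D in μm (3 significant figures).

zinc: T>10 °C ⇒ hinge -0.071·(22.0−10) = -0.8520
  SO₂ term: 0.0129·50.3^0.44·exp(0.046·62-0.8520) = 0.5344
  Sd branch = 0.0175·Sd^0.57·e^(0.008·RH+0.085·T) = 5.129 μm/a
  sum: 0.5344 + 5.129 → r_corr = 5.663 μm/a
ISO 9224: D(t) = r_corr · t^b with b = 0.813 (zinc, B1)
  D(5) = 5.663 × 5^0.813 = 5.663 × 3.701 = 20.96 μm

D(5) = 21.0 μm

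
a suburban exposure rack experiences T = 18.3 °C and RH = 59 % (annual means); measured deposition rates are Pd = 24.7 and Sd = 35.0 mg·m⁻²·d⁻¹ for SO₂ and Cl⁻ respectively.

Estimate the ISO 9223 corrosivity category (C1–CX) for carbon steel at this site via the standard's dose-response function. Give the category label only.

carbon steel: f(T) = -0.054·(T−10) [T>10 °C] = -0.4482
  sulphur-dioxide contribution → 19.5 μm/a
  chloride contribution → 13.47 μm/a
  total first-year rate 32.97 μm/a
ISO 9223 Table 2 (carbon steel): 25 < 33 ≤ 50 μm/a ⇒ C3

C3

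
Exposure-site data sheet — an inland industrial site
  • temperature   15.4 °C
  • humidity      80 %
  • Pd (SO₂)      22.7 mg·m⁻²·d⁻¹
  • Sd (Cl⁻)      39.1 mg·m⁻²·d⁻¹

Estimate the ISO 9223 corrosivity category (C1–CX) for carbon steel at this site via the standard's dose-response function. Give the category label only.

carbon steel: T>10 °C ⇒ hinge -0.054·(15.4−10) = -0.2916
  Pd branch = 1.77·Pd^0.52·e^(0.02·RH+f) = 33.22 μm/a
  Sd branch = 0.102·Sd^0.62·e^(0.033·RH+0.04·T) = 25.69 μm/a
  sum: 33.22 + 25.69 → r_corr = 58.91 μm/a
Category bounds: 50…80 μm/a bracket r_corr ⇒ C4

C4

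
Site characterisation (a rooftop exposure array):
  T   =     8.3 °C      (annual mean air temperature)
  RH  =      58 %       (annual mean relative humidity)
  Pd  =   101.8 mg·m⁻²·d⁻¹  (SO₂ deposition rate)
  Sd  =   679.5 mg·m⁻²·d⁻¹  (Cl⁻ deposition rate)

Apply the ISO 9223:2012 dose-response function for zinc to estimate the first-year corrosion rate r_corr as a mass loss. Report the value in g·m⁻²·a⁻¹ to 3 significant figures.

r_corr = 26.1 g·m⁻²·a⁻¹

zinc: T≤10 °C ⇒ hinge +0.038·(8.3−10) = -0.0646
  SO₂ term: 0.0129·101.8^0.44·exp(0.046·58-0.0646) = 1.332
  Cl⁻ term: 0.0175·679.5^0.57·exp(0.008·58+0.085·8.3) = 2.319
  sum: 1.332 + 2.319 → r_corr = 3.651 μm/a
Convert to mass loss: 3.651 μm/a × 7.14 g/cm³ = 26.07 g·m⁻²·a⁻¹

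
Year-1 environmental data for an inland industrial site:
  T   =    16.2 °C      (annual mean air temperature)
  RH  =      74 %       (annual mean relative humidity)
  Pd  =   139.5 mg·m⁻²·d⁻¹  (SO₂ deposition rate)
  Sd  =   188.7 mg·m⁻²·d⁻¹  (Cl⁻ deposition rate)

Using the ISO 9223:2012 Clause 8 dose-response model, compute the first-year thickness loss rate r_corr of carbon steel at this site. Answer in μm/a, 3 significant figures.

carbon steel: T>10 °C ⇒ hinge -0.054·(16.2−10) = -0.3348
  SO₂ term: 1.77·139.5^0.52·exp(0.02·74-0.3348) = 72.53
  Cl⁻ term: 0.102·188.7^0.62·exp(0.033·74+0.04·16.2) = 57.75
  r_corr = 72.53 + 57.75 = 130.3 μm/a

r_corr = 130 μm/a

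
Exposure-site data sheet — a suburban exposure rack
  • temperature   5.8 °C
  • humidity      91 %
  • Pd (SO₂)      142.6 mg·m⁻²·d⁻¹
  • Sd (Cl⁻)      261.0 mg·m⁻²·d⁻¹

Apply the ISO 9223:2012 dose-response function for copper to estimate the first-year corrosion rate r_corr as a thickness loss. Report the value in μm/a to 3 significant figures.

r_corr = 4.05 μm/a

copper: T≤10 °C ⇒ hinge +0.126·(5.8−10) = -0.5292
  sulphur-dioxide contribution → 2.434 μm/a
  chloride contribution → 1.62 μm/a
  ⇒ r_corr(copper) = 4.053 μm/a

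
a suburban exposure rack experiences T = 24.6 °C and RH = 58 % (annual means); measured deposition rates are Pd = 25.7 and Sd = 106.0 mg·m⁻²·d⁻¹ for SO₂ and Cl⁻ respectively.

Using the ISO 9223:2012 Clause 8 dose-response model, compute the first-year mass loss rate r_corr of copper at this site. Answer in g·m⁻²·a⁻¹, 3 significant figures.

copper: T>10 °C ⇒ hinge -0.080·(24.6−10) = -1.1680
  SO₂ term: 0.0053·25.7^0.26·exp(0.059·58-1.1680) = 0.1174
  Sd branch = 0.01025·Sd^0.27·e^(0.036·RH+0.049·T) = 0.9724 μm/a
  sum: 0.1174 + 0.9724 → r_corr = 1.09 μm/a
Convert to mass loss: 1.09 μm/a × 8.96 g/cm³ = 9.765 g·m⁻²·a⁻¹

r_corr = 9.77 g·m⁻²·a⁻¹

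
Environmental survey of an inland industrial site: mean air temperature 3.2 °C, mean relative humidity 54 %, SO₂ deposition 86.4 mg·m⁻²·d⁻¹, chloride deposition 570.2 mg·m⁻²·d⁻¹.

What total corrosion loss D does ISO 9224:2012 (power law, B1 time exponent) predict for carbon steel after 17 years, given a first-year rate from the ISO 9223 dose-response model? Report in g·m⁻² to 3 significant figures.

carbon steel: f(T) = +0.150·(T−10) [T≤10 °C] = -1.0200
  sulphur-dioxide contribution → 19.1 μm/a
  chloride contribution → 35.22 μm/a
  ⇒ r_corr(carbon steel) = 54.32 μm/a
Power-law: D(17) = r_corr · 17^0.523
  D(17) = 54.32 × 17^0.523 = 54.32 × 4.401 = 239.1 μm
  Mass loss = 239.1 μm × 7.85 g/cm³ = 1877 g·m⁻²

D(17) = 1.88e+03 g·m⁻²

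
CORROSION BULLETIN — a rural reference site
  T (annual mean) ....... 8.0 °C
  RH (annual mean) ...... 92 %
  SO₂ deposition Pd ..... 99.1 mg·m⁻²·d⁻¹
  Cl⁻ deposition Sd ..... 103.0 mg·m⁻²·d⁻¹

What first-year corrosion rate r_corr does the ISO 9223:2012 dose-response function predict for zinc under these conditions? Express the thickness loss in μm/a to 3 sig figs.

zinc: f(T) = +0.038·(T−10) [T≤10 °C] = -0.0760
  Pd branch = 0.0129·Pd^0.44·e^(0.046·RH+f) = 6.22 μm/a
  Sd branch = 0.0175·Sd^0.57·e^(0.008·RH+0.085·T) = 1.012 μm/a
  sum: 6.22 + 1.012 → r_corr = 7.232 μm/a

r_corr = 7.23 μm/a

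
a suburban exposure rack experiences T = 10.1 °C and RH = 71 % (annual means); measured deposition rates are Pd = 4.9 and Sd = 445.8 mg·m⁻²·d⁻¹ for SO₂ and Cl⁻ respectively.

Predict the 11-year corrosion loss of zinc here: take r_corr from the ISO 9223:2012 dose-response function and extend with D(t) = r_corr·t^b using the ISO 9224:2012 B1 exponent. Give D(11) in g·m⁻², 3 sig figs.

D(11) = 152 g·m⁻²

zinc: f(T) = -0.071·(T−10) [T>10 °C] = -0.0071
  Pd branch = 0.0129·Pd^0.44·e^(0.046·RH+f) = 0.6755 μm/a
  Cl⁻ term: 0.0175·445.8^0.57·exp(0.008·71+0.085·10.1) = 2.358
  sum: 0.6755 + 2.358 → r_corr = 3.034 μm/a
ISO 9224: D(t) = r_corr · t^b with b = 0.813 (zinc, B1)
  D(11) = 3.034 × 11^0.813 = 3.034 × 7.025 = 21.31 μm
  Mass loss = 21.31 μm × 7.14 g/cm³ = 152.2 g·m⁻²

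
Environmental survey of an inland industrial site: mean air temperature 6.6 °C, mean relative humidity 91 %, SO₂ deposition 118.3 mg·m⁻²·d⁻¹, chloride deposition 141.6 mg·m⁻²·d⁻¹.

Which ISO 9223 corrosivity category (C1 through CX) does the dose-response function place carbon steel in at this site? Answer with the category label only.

C5

carbon steel: T≤10 °C ⇒ hinge +0.150·(6.6−10) = -0.5100
  sulphur-dioxide contribution → 78.5 μm/a
  chloride contribution → 57.69 μm/a
  total first-year rate 136.2 μm/a
ISO 9223 Table 2 (carbon steel): 80 < 136 ≤ 200 μm/a ⇒ C5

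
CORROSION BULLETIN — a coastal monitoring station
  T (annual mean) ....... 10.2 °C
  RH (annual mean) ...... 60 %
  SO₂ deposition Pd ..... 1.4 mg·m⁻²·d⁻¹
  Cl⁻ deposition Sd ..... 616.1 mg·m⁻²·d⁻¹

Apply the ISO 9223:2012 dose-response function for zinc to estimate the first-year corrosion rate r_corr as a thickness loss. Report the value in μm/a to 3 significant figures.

zinc: T>10 °C ⇒ hinge -0.071·(10.2−10) = -0.0142
  sulphur-dioxide contribution → 0.233 μm/a
  chloride contribution → 2.619 μm/a
  ⇒ r_corr(zinc) = 2.852 μm/a

r_corr = 2.85 μm/a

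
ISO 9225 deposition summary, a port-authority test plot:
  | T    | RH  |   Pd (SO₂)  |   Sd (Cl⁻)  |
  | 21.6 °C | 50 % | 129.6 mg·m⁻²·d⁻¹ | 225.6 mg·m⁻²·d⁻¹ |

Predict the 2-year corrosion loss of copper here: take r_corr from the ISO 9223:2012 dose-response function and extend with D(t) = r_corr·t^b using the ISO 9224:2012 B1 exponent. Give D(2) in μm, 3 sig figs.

copper: f(T) = -0.080·(T−10) [T>10 °C] = -0.9280
  sulphur-dioxide contribution → 0.1418 μm/a
  chloride contribution → 0.7718 μm/a
  total first-year rate 0.9136 μm/a
Long-term exponent b (ISO 9224 Table 2, B1) = 0.667
  D(2) = 0.9136 × 2^0.667 = 0.9136 × 1.588 = 1.451 μm

D(2) = 1.45 μm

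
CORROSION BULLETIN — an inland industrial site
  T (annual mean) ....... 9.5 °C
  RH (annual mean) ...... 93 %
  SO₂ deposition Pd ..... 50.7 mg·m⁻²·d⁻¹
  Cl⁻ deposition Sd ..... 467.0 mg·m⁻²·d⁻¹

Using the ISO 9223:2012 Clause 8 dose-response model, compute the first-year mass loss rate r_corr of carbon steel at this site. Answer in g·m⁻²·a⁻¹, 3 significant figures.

carbon steel: T≤10 °C ⇒ hinge +0.150·(9.5−10) = -0.0750
  SO₂ term: 1.77·50.7^0.52·exp(0.02·93-0.0750) = 81.24
  Cl⁻ term: 0.102·467.0^0.62·exp(0.033·93+0.04·9.5) = 145
  sum: 81.24 + 145 → r_corr = 226.3 μm/a
Convert to mass loss: 226.3 μm/a × 7.85 g/cm³ = 1776 g·m⁻²·a⁻¹

r_corr = 1.78e+03 g·m⁻²·a⁻¹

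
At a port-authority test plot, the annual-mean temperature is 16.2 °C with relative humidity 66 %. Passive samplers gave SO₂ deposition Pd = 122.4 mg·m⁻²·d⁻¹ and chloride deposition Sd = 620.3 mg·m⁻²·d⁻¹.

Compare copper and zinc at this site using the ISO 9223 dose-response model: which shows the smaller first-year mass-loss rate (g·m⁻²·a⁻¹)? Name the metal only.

copper: temperature factor f = -0.080·(6.2) = -0.4960
  Pd branch = 0.0053·Pd^0.26·e^(0.059·RH+f) = 0.5531 μm/a
  Cl⁻ term: 0.01025·620.3^0.27·exp(0.036·66+0.049·16.2) = 1.385
  sum: 0.5531 + 1.385 → r_corr = 1.938 μm/a
  mass loss = 1.938 μm/a × 8.96 g/cm³ = 17.36 g·m⁻²·a⁻¹
zinc: temperature factor f = -0.071·(6.2) = -0.4402
  Pd branch = 0.0129·Pd^0.44·e^(0.046·RH+f) = 1.434 μm/a
  Sd branch = 0.0175·Sd^0.57·e^(0.008·RH+0.085·T) = 4.594 μm/a
  r_corr = 1.434 + 4.594 = 6.028 μm/a
  mass loss = 6.028 μm/a × 7.14 g/cm³ = 43.04 g·m⁻²·a⁻¹
Ordering by g·m⁻²·a⁻¹: zinc (43) > copper (17.4)

copper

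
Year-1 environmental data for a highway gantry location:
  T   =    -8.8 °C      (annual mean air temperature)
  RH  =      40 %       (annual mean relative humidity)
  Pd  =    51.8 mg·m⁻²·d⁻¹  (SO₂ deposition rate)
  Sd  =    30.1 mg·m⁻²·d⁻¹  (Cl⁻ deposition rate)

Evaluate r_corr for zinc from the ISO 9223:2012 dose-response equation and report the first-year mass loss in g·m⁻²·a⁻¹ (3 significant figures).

zinc: temperature factor f = +0.038·(-18.8) = -0.7144
  sulphur-dioxide contribution → 0.2258 μm/a
  chloride contribution → 0.07942 μm/a
  total first-year rate 0.3052 μm/a
Convert to mass loss: 0.3052 μm/a × 7.14 g/cm³ = 2.179 g·m⁻²·a⁻¹

r_corr = 2.18 g·m⁻²·a⁻¹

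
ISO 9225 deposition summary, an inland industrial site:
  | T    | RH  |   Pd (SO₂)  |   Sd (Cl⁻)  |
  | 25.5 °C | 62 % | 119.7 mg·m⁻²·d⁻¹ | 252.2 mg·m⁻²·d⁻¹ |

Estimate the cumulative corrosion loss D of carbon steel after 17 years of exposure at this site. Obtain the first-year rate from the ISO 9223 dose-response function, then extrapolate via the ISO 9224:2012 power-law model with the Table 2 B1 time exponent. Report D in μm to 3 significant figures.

carbon steel: temperature factor f = -0.054·(15.5) = -0.8370
  Pd branch = 1.77·Pd^0.52·e^(0.02·RH+f) = 31.89 μm/a
  Cl⁻ term: 0.102·252.2^0.62·exp(0.033·62+0.04·25.5) = 67.49
  sum: 31.89 + 67.49 → r_corr = 99.37 μm/a
Power-law: D(17) = r_corr · 17^0.523
  D(17) = 99.37 × 17^0.523 = 99.37 × 4.401 = 437.3 μm

D(17) = 437 μm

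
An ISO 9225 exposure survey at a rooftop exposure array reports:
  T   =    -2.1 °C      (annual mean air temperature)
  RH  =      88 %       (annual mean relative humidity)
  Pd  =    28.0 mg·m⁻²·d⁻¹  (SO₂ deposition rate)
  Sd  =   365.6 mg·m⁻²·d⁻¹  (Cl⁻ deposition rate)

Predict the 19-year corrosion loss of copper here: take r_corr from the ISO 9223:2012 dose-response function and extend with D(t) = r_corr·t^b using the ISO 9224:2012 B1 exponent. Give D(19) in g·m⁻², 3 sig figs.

D(19) = 101 g·m⁻²

copper: temperature factor f = +0.126·(-12.1) = -1.5246
  Pd branch = 0.0053·Pd^0.26·e^(0.059·RH+f) = 0.4935 μm/a
  Sd branch = 0.01025·Sd^0.27·e^(0.036·RH+0.049·T) = 1.081 μm/a
  sum: 0.4935 + 1.081 → r_corr = 1.575 μm/a
Power-law: D(19) = r_corr · 19^0.667
  D(19) = 1.575 × 19^0.667 = 1.575 × 7.127 = 11.22 μm
  Mass loss = 11.22 μm × 8.96 g/cm³ = 100.6 g·m⁻²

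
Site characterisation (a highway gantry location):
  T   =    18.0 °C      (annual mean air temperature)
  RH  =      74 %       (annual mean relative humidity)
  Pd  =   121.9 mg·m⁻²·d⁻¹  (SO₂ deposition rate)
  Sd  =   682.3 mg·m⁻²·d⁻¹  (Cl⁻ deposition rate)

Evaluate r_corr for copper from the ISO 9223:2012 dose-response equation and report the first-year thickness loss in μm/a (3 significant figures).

copper: T>10 °C ⇒ hinge -0.080·(18.0−10) = -0.6400
  Pd branch = 0.0053·Pd^0.26·e^(0.059·RH+f) = 0.767 μm/a
  Sd branch = 0.01025·Sd^0.27·e^(0.036·RH+0.049·T) = 2.07 μm/a
  r_corr = 0.767 + 2.07 = 2.837 μm/a

r_corr = 2.84 μm/a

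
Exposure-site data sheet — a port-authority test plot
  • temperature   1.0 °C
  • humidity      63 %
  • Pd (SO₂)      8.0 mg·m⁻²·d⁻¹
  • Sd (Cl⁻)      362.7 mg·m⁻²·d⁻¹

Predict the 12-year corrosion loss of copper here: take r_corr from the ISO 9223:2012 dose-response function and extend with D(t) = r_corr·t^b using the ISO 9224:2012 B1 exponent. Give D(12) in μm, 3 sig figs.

copper: f(T) = +0.126·(T−10) [T≤10 °C] = -1.1340
  sulphur-dioxide contribution → 0.1205 μm/a
  chloride contribution → 0.5106 μm/a
  ⇒ r_corr(copper) = 0.631 μm/a
Long-term exponent b (ISO 9224 Table 2, B1) = 0.667
  D(12) = 0.631 × 12^0.667 = 0.631 × 5.246 = 3.31 μm

D(12) = 3.31 μm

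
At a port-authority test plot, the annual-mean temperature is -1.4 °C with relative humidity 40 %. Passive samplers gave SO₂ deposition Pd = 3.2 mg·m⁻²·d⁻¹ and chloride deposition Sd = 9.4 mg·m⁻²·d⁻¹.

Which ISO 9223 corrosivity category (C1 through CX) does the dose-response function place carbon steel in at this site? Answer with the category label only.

carbon steel: f(T) = +0.150·(T−10) [T≤10 °C] = -1.7100
  SO₂ term: 1.77·3.2^0.52·exp(0.02·40-1.7100) = 1.304
  Cl⁻ term: 0.102·9.4^0.62·exp(0.033·40+0.04·-1.4) = 1.448
  r_corr = 1.304 + 1.448 = 2.753 μm/a
Category bounds: 1.3…25 μm/a bracket r_corr ⇒ C2

C2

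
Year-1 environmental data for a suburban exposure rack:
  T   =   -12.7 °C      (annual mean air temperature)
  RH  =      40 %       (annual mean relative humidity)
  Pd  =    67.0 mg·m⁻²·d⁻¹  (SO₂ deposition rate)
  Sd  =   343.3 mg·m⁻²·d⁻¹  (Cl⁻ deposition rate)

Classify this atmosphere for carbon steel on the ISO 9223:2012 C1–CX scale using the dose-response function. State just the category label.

C2

carbon steel: T≤10 °C ⇒ hinge +0.150·(-12.7−10) = -3.4050
  SO₂ term: 1.77·67.0^0.52·exp(0.02·40-3.4050) = 1.165
  Sd branch = 0.102·Sd^0.62·e^(0.033·RH+0.04·T) = 8.578 μm/a
  r_corr = 1.165 + 8.578 = 9.742 μm/a
9.74 μm/a falls in (1.3, 25] for carbon steel → category C2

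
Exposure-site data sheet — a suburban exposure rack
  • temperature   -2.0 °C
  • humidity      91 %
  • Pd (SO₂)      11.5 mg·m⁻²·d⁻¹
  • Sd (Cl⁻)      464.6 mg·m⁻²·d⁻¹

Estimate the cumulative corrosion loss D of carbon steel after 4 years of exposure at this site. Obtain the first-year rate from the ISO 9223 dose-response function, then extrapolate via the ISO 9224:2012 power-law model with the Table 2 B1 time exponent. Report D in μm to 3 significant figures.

carbon steel: T≤10 °C ⇒ hinge +0.150·(-2.0−10) = -1.8000
  sulphur-dioxide contribution → 6.43 μm/a
  chloride contribution → 85.43 μm/a
  ⇒ r_corr(carbon steel) = 91.86 μm/a
Power-law: D(4) = r_corr · 4^0.523
  D(4) = 91.86 × 4^0.523 = 91.86 × 2.065 = 189.7 μm

D(4) = 190 μm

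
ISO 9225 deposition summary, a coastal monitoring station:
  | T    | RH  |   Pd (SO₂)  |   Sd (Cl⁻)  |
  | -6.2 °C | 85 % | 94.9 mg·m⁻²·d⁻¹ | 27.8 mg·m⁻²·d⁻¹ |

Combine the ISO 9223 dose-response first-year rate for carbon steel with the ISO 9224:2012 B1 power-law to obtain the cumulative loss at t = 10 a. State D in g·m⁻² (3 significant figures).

carbon steel: T≤10 °C ⇒ hinge +0.150·(-6.2−10) = -2.4300
  SO₂ term: 1.77·94.9^0.52·exp(0.02·85-2.4300) = 9.102
  Cl⁻ term: 0.102·27.8^0.62·exp(0.033·85+0.04·-6.2) = 10.34
  sum: 9.102 + 10.34 → r_corr = 19.44 μm/a
Power-law: D(10) = r_corr · 10^0.523
  D(10) = 19.44 × 10^0.523 = 19.44 × 3.334 = 64.81 μm
  Mass loss = 64.81 μm × 7.85 g/cm³ = 508.8 g·m⁻²

D(10) = 509 g·m⁻²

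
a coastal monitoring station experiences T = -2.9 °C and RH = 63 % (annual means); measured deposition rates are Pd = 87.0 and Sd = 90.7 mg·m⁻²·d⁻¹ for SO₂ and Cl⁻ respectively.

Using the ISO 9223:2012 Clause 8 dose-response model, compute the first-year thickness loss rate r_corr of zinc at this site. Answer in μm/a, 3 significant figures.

zinc: temperature factor f = +0.038·(-12.9) = -0.4902
  SO₂ term: 0.0129·87.0^0.44·exp(0.046·63-0.4902) = 1.023
  Cl⁻ term: 0.0175·90.7^0.57·exp(0.008·63+0.085·-2.9) = 0.2956
  r_corr = 1.023 + 0.2956 = 1.318 μm/a

r_corr = 1.32 μm/a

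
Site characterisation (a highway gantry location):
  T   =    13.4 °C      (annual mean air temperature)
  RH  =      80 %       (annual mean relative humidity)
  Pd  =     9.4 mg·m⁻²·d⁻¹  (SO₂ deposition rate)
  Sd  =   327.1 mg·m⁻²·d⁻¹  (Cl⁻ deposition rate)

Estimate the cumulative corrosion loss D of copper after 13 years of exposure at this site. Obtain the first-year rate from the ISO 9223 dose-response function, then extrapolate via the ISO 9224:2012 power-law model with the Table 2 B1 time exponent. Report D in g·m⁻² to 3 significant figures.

D(13) = 124 g·m⁻²

copper: T>10 °C ⇒ hinge -0.080·(13.4−10) = -0.2720
  sulphur-dioxide contribution → 0.811 μm/a
  chloride contribution → 1.681 μm/a
  ⇒ r_corr(copper) = 2.492 μm/a
ISO 9224: D(t) = r_corr · t^b with b = 0.667 (copper, B1)
  D(13) = 2.492 × 13^0.667 = 2.492 × 5.534 = 13.79 μm
  Mass loss = 13.79 μm × 8.96 g/cm³ = 123.6 g·m⁻²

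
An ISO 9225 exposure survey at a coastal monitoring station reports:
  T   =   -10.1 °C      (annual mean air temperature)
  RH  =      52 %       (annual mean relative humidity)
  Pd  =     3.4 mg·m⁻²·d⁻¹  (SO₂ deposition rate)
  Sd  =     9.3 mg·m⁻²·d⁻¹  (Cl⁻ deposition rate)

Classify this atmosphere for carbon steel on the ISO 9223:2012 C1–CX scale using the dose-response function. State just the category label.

carbon steel: T≤10 °C ⇒ hinge +0.150·(-10.1−10) = -3.0150
  Pd branch = 1.77·Pd^0.52·e^(0.02·RH+f) = 0.4641 μm/a
  Sd branch = 0.102·Sd^0.62·e^(0.033·RH+0.04·T) = 1.51 μm/a
  sum: 0.4641 + 1.51 → r_corr = 1.974 μm/a
Category bounds: 1.3…25 μm/a bracket r_corr ⇒ C2

C2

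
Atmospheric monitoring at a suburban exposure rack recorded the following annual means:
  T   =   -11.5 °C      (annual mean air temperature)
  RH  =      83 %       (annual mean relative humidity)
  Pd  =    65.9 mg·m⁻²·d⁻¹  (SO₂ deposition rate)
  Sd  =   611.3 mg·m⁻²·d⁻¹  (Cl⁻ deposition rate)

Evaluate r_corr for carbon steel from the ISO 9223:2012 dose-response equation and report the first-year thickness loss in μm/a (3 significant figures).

r_corr = 56.5 μm/a

carbon steel: f(T) = +0.150·(T−10) [T≤10 °C] = -3.2250
  SO₂ term: 1.77·65.9^0.52·exp(0.02·83-3.2250) = 3.267
  Cl⁻ term: 0.102·611.3^0.62·exp(0.033·83+0.04·-11.5) = 53.19
  sum: 3.267 + 53.19 → r_corr = 56.46 μm/a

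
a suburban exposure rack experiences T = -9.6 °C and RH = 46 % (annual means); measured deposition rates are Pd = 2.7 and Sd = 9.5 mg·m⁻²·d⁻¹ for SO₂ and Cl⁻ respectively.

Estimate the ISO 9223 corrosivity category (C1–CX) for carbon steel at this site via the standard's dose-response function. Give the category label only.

C2

carbon steel: temperature factor f = +0.150·(-19.6) = -2.9400
  sulphur-dioxide contribution → 0.3936 μm/a
  chloride contribution → 1.28 μm/a
  total first-year rate 1.674 μm/a
Category bounds: 1.3…25 μm/a bracket r_corr ⇒ C2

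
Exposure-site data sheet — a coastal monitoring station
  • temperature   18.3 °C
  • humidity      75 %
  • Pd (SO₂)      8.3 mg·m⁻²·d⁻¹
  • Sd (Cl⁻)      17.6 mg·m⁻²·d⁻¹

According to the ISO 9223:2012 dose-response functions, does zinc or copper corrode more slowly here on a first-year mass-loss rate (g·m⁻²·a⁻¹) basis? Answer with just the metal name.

zinc

zinc: temperature factor f = -0.071·(8.3) = -0.5893
  Pd branch = 0.0129·Pd^0.44·e^(0.046·RH+f) = 0.572 μm/a
  Sd branch = 0.0175·Sd^0.57·e^(0.008·RH+0.085·T) = 0.7746 μm/a
  sum: 0.572 + 0.7746 → r_corr = 1.347 μm/a
  mass loss = 1.347 μm/a × 7.14 g/cm³ = 9.615 g·m⁻²·a⁻¹
copper: f(T) = -0.080·(T−10) [T>10 °C] = -0.6640
  Pd branch = 0.0053·Pd^0.26·e^(0.059·RH+f) = 0.395 μm/a
  Cl⁻ term: 0.01025·17.6^0.27·exp(0.036·75+0.049·18.3) = 0.811
  sum: 0.395 + 0.811 → r_corr = 1.206 μm/a
  mass loss = 1.206 μm/a × 8.96 g/cm³ = 10.81 g·m⁻²·a⁻¹
Ordering by g·m⁻²·a⁻¹: copper (10.8) > zinc (9.61)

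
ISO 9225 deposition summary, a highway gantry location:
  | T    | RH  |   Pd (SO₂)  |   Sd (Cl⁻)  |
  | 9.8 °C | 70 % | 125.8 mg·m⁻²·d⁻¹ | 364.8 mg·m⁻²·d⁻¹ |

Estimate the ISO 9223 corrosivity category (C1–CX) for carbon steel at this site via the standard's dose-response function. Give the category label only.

carbon steel: f(T) = +0.150·(T−10) [T≤10 °C] = -0.0300
  SO₂ term: 1.77·125.8^0.52·exp(0.02·70-0.0300) = 86.06
  Cl⁻ term: 0.102·364.8^0.62·exp(0.033·70+0.04·9.8) = 58.96
  r_corr = 86.06 + 58.96 = 145 μm/a
ISO 9223 Table 2 (carbon steel): 80 < 145 ≤ 200 μm/a ⇒ C5

C5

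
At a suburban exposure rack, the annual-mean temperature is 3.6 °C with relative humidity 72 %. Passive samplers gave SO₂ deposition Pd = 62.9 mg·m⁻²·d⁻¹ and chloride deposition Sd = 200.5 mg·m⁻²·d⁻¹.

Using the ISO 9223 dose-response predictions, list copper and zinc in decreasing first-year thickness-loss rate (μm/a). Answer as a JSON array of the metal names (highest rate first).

copper: T≤10 °C ⇒ hinge +0.126·(3.6−10) = -0.8064
  Pd branch = 0.0053·Pd^0.26·e^(0.059·RH+f) = 0.486 μm/a
  Sd branch = 0.01025·Sd^0.27·e^(0.036·RH+0.049·T) = 0.6833 μm/a
  r_corr = 0.486 + 0.6833 = 1.169 μm/a
zinc: temperature factor f = +0.038·(-6.4) = -0.2432
  Pd branch = 0.0129·Pd^0.44·e^(0.046·RH+f) = 1.717 μm/a
  Sd branch = 0.0175·Sd^0.57·e^(0.008·RH+0.085·T) = 0.8675 μm/a
  sum: 1.717 + 0.8675 → r_corr = 2.584 μm/a
Ordering by μm/a: zinc (2.58) > copper (1.17)

["zinc", "copper"]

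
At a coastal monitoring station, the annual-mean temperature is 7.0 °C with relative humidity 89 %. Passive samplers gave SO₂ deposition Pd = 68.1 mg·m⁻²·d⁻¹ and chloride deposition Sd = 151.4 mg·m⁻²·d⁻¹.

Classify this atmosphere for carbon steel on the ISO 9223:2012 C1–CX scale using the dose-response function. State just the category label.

carbon steel: f(T) = +0.150·(T−10) [T≤10 °C] = -0.4500
  Pd branch = 1.77·Pd^0.52·e^(0.02·RH+f) = 60.09 μm/a
  Sd branch = 0.102·Sd^0.62·e^(0.033·RH+0.04·T) = 57.2 μm/a
  r_corr = 60.09 + 57.2 = 117.3 μm/a
117 μm/a falls in (80, 200] for carbon steel → category C5

C5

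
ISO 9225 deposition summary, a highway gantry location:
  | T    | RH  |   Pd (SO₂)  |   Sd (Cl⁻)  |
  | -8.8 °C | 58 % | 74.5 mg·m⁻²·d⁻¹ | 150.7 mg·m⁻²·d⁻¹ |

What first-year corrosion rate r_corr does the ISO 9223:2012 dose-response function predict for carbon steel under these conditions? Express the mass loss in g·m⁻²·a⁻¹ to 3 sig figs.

r_corr = 110 g·m⁻²·a⁻¹

carbon steel: f(T) = +0.150·(T−10) [T≤10 °C] = -2.8200
  sulphur-dioxide contribution → 3.166 μm/a
  chloride contribution → 10.9 μm/a
  total first-year rate 14.07 μm/a
Convert to mass loss: 14.07 μm/a × 7.85 g/cm³ = 110.4 g·m⁻²·a⁻¹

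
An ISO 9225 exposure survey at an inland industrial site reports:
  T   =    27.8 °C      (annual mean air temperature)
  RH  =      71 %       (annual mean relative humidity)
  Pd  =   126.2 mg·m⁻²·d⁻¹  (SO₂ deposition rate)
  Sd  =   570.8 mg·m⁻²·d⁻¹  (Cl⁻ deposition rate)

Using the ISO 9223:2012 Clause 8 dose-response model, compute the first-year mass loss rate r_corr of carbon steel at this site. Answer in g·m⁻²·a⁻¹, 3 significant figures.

carbon steel: T>10 °C ⇒ hinge -0.054·(27.8−10) = -0.9612
  sulphur-dioxide contribution → 34.66 μm/a
  chloride contribution → 165.2 μm/a
  total first-year rate 199.9 μm/a
Convert to mass loss: 199.9 μm/a × 7.85 g/cm³ = 1569 g·m⁻²·a⁻¹

r_corr = 1.57e+03 g·m⁻²·a⁻¹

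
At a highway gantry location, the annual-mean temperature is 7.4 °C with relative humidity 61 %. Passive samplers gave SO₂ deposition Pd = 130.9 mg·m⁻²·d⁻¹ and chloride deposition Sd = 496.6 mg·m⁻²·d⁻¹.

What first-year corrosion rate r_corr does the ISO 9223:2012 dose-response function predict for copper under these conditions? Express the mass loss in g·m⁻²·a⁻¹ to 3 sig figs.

copper: f(T) = +0.126·(T−10) [T≤10 °C] = -0.3276
  sulphur-dioxide contribution → 0.4959 μm/a
  chloride contribution → 0.7077 μm/a
  ⇒ r_corr(copper) = 1.204 μm/a
Convert to mass loss: 1.204 μm/a × 8.96 g/cm³ = 10.78 g·m⁻²·a⁻¹

r_corr = 10.8 g·m⁻²·a⁻¹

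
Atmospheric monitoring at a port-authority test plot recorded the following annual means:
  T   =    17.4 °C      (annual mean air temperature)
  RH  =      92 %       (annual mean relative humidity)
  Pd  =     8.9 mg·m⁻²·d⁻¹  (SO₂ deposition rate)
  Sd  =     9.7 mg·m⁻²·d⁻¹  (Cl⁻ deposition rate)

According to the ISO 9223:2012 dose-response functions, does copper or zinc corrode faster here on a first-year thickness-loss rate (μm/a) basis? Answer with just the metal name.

copper

copper: T>10 °C ⇒ hinge -0.080·(17.4−10) = -0.5920
  Pd branch = 0.0053·Pd^0.26·e^(0.059·RH+f) = 1.179 μm/a
  Sd branch = 0.01025·Sd^0.27·e^(0.036·RH+0.049·T) = 1.218 μm/a
  sum: 1.179 + 1.218 → r_corr = 2.397 μm/a
zinc: temperature factor f = -0.071·(7.4) = -0.5254
  Pd branch = 0.0129·Pd^0.44·e^(0.046·RH+f) = 1.374 μm/a
  Cl⁻ term: 0.0175·9.7^0.57·exp(0.008·92+0.085·17.4) = 0.5854
  sum: 1.374 + 0.5854 → r_corr = 1.96 μm/a
Ordering by μm/a: copper (2.4) > zinc (1.96)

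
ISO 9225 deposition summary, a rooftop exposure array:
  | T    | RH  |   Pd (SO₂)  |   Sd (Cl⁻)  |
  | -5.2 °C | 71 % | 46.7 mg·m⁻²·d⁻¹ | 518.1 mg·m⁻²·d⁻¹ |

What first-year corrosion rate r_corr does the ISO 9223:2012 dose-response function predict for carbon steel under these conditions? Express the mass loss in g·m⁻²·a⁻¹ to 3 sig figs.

carbon steel: f(T) = +0.150·(T−10) [T≤10 °C] = -2.2800
  Pd branch = 1.77·Pd^0.52·e^(0.02·RH+f) = 5.527 μm/a
  Sd branch = 0.102·Sd^0.62·e^(0.033·RH+0.04·T) = 41.57 μm/a
  sum: 5.527 + 41.57 → r_corr = 47.1 μm/a
Convert to mass loss: 47.1 μm/a × 7.85 g/cm³ = 369.7 g·m⁻²·a⁻¹

r_corr = 370 g·m⁻²·a⁻¹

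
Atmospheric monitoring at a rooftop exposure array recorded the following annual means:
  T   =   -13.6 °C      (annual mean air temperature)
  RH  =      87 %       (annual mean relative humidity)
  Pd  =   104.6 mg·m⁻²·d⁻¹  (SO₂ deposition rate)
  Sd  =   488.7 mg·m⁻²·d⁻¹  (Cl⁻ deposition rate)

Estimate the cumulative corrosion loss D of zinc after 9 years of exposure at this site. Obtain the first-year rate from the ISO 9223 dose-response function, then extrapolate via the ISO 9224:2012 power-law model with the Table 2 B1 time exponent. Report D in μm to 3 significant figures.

D(9) = 15.5 μm

zinc: f(T) = +0.038·(T−10) [T≤10 °C] = -0.8968
  SO₂ term: 0.0129·104.6^0.44·exp(0.046·87-0.8968) = 2.227
  Sd branch = 0.0175·Sd^0.57·e^(0.008·RH+0.085·T) = 0.3767 μm/a
  sum: 2.227 + 0.3767 → r_corr = 2.604 μm/a
Power-law: D(9) = r_corr · 9^0.813
  D(9) = 2.604 × 9^0.813 = 2.604 × 5.968 = 15.54 μm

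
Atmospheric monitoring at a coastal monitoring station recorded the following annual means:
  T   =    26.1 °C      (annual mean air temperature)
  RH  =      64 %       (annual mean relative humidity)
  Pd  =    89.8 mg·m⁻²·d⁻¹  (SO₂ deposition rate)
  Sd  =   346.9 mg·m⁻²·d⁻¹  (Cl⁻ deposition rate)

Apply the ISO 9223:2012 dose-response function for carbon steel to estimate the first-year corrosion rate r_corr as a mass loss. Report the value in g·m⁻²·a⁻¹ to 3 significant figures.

r_corr = 924 g·m⁻²·a⁻¹

carbon steel: f(T) = -0.054·(T−10) [T>10 °C] = -0.8694
  SO₂ term: 1.77·89.8^0.52·exp(0.02·64-0.8694) = 27.67
  Cl⁻ term: 0.102·346.9^0.62·exp(0.033·64+0.04·26.1) = 89.98
  r_corr = 27.67 + 89.98 = 117.7 μm/a
Convert to mass loss: 117.7 μm/a × 7.85 g/cm³ = 923.6 g·m⁻²·a⁻¹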